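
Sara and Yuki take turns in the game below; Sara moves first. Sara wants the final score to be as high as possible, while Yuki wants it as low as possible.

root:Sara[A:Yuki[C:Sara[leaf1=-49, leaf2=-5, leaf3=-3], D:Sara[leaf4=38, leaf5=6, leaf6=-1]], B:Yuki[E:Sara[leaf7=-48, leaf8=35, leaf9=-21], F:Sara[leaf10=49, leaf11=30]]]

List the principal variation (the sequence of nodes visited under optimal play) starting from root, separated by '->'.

root -> B -> E -> leaf8

C (Sara): max(-49, -5, -3) = -3
D (Sara): max(38, 6, -1) = 38
A (Yuki): min(-3, 38) = -3
E (Sara): max(-48, 35, -21) = 35
F (Sara): max(49, 30) = 49
B (Yuki): min(35, 49) = 35
root (Sara): max(-3, 35) = 35
At root, Sara picks B (highest: 35).
At B, Yuki picks E (lowest: 35).
At E, Sara picks leaf8 (highest: 35).
Terminal value 35.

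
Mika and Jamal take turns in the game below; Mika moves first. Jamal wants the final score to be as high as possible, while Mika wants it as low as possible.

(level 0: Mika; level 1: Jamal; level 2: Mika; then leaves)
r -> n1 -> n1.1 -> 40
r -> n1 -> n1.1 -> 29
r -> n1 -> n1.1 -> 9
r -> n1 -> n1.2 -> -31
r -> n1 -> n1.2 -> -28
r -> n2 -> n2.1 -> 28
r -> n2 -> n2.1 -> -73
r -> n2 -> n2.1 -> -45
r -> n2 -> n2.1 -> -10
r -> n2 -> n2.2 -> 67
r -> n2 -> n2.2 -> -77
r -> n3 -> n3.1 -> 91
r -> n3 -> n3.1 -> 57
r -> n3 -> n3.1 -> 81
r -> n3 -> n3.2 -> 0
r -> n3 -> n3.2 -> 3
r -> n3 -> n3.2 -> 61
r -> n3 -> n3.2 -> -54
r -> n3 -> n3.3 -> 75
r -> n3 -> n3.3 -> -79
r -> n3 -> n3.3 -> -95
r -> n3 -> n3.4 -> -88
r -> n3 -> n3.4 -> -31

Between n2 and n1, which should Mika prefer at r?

n2

n2.1 (Mika): min(28, -73, -45, -10) = -73
n2.2 (Mika): min(67, -77) = -77
n2 (Jamal): max(-73, -77) = -73
n1.1 (Mika): min(40, 29, 9) = 9
n1.2 (Mika): min(-31, -28) = -31
n1 (Jamal): max(9, -31) = 9
Mika prefers the lower value; n2=-73, n1=9. n2 is better since -73 < 9.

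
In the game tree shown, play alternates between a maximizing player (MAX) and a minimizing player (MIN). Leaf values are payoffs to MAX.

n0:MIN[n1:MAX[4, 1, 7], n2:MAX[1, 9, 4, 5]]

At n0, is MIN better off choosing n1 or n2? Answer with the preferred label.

n1 (MAX): max(4, 1, 7) = 7
n2 (MAX): max(1, 9, 4, 5) = 9
MIN prefers the lower value; n1=7, n2=9. n1 is better since 7 < 9.

n1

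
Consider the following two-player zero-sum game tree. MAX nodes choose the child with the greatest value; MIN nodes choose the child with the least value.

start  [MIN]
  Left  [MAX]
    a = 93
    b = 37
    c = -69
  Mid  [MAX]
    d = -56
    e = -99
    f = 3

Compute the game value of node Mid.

3

Mid (MAX): max(-56, -99, 3) = 3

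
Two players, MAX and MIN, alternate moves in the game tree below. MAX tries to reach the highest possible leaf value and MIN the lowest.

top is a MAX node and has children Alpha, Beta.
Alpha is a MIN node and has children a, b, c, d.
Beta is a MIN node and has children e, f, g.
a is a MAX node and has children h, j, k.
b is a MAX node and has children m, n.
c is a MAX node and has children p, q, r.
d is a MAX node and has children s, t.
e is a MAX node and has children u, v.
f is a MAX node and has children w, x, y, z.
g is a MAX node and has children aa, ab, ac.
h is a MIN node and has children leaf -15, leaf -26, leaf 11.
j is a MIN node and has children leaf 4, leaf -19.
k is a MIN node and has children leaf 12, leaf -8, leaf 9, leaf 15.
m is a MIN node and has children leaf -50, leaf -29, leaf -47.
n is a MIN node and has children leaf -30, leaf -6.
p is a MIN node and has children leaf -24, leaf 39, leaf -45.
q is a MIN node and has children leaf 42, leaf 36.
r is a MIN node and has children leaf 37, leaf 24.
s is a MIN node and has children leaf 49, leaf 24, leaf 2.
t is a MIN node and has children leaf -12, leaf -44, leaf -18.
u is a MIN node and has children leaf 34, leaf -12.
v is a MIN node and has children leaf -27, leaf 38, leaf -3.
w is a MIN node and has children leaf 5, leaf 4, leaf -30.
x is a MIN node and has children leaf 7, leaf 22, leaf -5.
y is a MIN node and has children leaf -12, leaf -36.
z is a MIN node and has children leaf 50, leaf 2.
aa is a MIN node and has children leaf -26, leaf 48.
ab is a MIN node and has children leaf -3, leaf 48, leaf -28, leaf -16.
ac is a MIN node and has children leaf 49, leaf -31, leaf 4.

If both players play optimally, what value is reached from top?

h (MIN): min(-15, -26, 11) = -26
j (MIN): min(4, -19) = -19
k (MIN): min(12, -8, 9, 15) = -8
a (MAX): max(-26, -19, -8) = -8
m (MIN): min(-50, -29, -47) = -50
n (MIN): min(-30, -6) = -30
b (MAX): max(-50, -30) = -30
p (MIN): min(-24, 39, -45) = -45
q (MIN): min(42, 36) = 36
r (MIN): min(37, 24) = 24
c (MAX): max(-45, 36, 24) = 36
s (MIN): min(49, 24, 2) = 2
t (MIN): min(-12, -44, -18) = -44
d (MAX): max(2, -44) = 2
Alpha (MIN): min(-8, -30, 36, 2) = -30
u (MIN): min(34, -12) = -12
v (MIN): min(-27, 38, -3) = -27
e (MAX): max(-12, -27) = -12
w (MIN): min(5, 4, -30) = -30
x (MIN): min(7, 22, -5) = -5
y (MIN): min(-12, -36) = -36
z (MIN): min(50, 2) = 2
f (MAX): max(-30, -5, -36, 2) = 2
aa (MIN): min(-26, 48) = -26
ab (MIN): min(-3, 48, -28, -16) = -28
ac (MIN): min(49, -31, 4) = -31
g (MAX): max(-26, -28, -31) = -26
Beta (MIN): min(-12, 2, -26) = -26
top (MAX): max(-30, -26) = -26

-26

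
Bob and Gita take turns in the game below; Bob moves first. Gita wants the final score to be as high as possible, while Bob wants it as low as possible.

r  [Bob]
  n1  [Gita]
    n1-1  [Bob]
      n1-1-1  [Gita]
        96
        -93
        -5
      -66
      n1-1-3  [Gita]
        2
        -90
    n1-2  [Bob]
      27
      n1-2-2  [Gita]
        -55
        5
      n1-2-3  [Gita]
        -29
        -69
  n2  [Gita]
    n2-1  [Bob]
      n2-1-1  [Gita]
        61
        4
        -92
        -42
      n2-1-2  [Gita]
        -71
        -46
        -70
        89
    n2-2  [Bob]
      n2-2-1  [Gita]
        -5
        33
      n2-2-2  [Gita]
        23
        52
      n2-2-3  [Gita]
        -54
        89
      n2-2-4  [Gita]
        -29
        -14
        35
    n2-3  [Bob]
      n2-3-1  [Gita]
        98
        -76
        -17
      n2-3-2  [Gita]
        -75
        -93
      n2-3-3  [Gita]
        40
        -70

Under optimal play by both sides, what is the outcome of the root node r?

-29

n1-1-1 (Gita): max(96, -93, -5) = 96
n1-1-3 (Gita): max(2, -90) = 2
n1-1 (Bob): min(96, -66, 2) = -66
n1-2-2 (Gita): max(-55, 5) = 5
n1-2-3 (Gita): max(-29, -69) = -29
n1-2 (Bob): min(27, 5, -29) = -29
n1 (Gita): max(-66, -29) = -29
n2-1-1 (Gita): max(61, 4, -92, -42) = 61
n2-1-2 (Gita): max(-71, -46, -70, 89) = 89
n2-1 (Bob): min(61, 89) = 61
n2-2-1 (Gita): max(-5, 33) = 33
n2-2-2 (Gita): max(23, 52) = 52
n2-2-3 (Gita): max(-54, 89) = 89
n2-2-4 (Gita): max(-29, -14, 35) = 35
n2-2 (Bob): min(33, 52, 89, 35) = 33
n2-3-1 (Gita): max(98, -76, -17) = 98
n2-3-2 (Gita): max(-75, -93) = -75
n2-3-3 (Gita): max(40, -70) = 40
n2-3 (Bob): min(98, -75, 40) = -75
n2 (Gita): max(61, 33, -75) = 61
r (Bob): min(-29, 61) = -29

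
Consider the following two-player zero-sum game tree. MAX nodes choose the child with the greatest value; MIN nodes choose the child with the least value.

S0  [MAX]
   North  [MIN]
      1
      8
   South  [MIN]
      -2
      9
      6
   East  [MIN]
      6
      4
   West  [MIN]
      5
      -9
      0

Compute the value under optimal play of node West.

West (MIN): min(5, -9, 0) = -9

-9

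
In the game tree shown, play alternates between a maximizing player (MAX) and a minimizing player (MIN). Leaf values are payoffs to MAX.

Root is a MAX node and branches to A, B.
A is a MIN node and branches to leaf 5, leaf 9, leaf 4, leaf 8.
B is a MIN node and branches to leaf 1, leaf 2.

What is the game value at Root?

A (MIN): min(5, 9, 4, 8) = 4
B (MIN): min(1, 2) = 1
Root (MAX): max(4, 1) = 4

4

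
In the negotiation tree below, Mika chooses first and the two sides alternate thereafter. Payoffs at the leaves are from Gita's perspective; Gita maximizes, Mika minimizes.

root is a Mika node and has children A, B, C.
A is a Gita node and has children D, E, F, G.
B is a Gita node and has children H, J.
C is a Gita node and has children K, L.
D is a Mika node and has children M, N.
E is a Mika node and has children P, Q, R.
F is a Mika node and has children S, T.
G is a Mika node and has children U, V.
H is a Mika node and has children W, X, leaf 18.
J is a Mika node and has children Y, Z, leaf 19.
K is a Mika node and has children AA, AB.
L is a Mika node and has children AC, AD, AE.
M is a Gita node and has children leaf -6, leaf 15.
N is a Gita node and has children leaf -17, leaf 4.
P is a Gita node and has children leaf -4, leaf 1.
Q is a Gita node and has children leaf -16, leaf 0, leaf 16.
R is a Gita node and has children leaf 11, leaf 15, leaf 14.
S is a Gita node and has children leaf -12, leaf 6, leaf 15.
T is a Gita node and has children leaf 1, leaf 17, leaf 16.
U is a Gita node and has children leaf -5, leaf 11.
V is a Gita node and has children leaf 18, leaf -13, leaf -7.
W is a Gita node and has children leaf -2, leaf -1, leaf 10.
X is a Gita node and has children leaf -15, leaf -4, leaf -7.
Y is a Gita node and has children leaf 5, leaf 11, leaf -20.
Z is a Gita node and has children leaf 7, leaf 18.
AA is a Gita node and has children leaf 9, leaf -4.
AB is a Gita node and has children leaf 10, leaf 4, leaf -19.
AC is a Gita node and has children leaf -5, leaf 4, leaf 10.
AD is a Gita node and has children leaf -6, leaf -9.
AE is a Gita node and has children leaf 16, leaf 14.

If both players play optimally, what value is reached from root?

M (Gita): max(-6, 15) = 15
N (Gita): max(-17, 4) = 4
D (Mika): min(15, 4) = 4
P (Gita): max(-4, 1) = 1
Q (Gita): max(-16, 0, 16) = 16
R (Gita): max(11, 15, 14) = 15
E (Mika): min(1, 16, 15) = 1
S (Gita): max(-12, 6, 15) = 15
T (Gita): max(1, 17, 16) = 17
F (Mika): min(15, 17) = 15
U (Gita): max(-5, 11) = 11
V (Gita): max(18, -13, -7) = 18
G (Mika): min(11, 18) = 11
A (Gita): max(4, 1, 15, 11) = 15
W (Gita): max(-2, -1, 10) = 10
X (Gita): max(-15, -4, -7) = -4
H (Mika): min(10, -4, 18) = -4
Y (Gita): max(5, 11, -20) = 11
Z (Gita): max(7, 18) = 18
J (Mika): min(11, 18, 19) = 11
B (Gita): max(-4, 11) = 11
AA (Gita): max(9, -4) = 9
AB (Gita): max(10, 4, -19) = 10
K (Mika): min(9, 10) = 9
AC (Gita): max(-5, 4, 10) = 10
AD (Gita): max(-6, -9) = -6
AE (Gita): max(16, 14) = 16
L (Mika): min(10, -6, 16) = -6
C (Gita): max(9, -6) = 9
root (Mika): min(15, 11, 9) = 9

9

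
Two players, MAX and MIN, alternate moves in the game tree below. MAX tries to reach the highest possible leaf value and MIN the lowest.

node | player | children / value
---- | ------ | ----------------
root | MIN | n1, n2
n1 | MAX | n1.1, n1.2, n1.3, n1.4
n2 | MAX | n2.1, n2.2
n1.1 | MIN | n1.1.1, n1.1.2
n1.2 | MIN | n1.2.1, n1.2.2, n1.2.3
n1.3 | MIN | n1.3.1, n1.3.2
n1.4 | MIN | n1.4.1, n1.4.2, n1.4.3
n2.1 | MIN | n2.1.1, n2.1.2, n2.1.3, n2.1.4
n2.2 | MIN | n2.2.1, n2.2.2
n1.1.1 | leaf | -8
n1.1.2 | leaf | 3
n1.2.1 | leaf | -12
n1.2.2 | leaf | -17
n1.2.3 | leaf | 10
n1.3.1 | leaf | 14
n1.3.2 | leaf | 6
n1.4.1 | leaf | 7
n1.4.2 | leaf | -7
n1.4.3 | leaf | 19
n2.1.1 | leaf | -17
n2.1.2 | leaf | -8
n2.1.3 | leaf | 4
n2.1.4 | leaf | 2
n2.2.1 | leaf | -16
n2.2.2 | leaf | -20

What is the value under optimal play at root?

-17

n1.1 (MIN): min(-8, 3) = -8
n1.2 (MIN): min(-12, -17, 10) = -17
n1.3 (MIN): min(14, 6) = 6
n1.4 (MIN): min(7, -7, 19) = -7
n1 (MAX): max(-8, -17, 6, -7) = 6
n2.1 (MIN): min(-17, -8, 4, 2) = -17
n2.2 (MIN): min(-16, -20) = -20
n2 (MAX): max(-17, -20) = -17
root (MIN): min(6, -17) = -17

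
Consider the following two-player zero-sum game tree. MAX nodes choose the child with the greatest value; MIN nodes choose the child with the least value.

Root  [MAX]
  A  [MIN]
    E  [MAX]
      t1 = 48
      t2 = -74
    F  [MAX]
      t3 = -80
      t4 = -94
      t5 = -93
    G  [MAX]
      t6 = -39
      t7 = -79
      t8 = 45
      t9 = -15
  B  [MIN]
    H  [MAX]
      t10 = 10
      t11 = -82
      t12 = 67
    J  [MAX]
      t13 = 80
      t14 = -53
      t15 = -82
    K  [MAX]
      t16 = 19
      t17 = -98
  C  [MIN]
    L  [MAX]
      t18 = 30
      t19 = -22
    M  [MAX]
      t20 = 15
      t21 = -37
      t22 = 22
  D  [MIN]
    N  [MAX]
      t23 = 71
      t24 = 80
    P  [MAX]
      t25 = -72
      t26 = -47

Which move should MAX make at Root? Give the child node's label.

E (MAX): max(48, -74) = 48
F (MAX): max(-80, -94, -93) = -80
G (MAX): max(-39, -79, 45, -15) = 45
A (MIN): min(48, -80, 45) = -80
H (MAX): max(10, -82, 67) = 67
J (MAX): max(80, -53, -82) = 80
K (MAX): max(19, -98) = 19
B (MIN): min(67, 80, 19) = 19
L (MAX): max(30, -22) = 30
M (MAX): max(15, -37, 22) = 22
C (MIN): min(30, 22) = 22
N (MAX): max(71, 80) = 80
P (MAX): max(-72, -47) = -47
D (MIN): min(80, -47) = -47
Root (MAX): max(-80, 19, 22, -47) = 22
MAX at Root wants the highest of {A=-80, B=19, C=22, D=-47}, so chooses C.

C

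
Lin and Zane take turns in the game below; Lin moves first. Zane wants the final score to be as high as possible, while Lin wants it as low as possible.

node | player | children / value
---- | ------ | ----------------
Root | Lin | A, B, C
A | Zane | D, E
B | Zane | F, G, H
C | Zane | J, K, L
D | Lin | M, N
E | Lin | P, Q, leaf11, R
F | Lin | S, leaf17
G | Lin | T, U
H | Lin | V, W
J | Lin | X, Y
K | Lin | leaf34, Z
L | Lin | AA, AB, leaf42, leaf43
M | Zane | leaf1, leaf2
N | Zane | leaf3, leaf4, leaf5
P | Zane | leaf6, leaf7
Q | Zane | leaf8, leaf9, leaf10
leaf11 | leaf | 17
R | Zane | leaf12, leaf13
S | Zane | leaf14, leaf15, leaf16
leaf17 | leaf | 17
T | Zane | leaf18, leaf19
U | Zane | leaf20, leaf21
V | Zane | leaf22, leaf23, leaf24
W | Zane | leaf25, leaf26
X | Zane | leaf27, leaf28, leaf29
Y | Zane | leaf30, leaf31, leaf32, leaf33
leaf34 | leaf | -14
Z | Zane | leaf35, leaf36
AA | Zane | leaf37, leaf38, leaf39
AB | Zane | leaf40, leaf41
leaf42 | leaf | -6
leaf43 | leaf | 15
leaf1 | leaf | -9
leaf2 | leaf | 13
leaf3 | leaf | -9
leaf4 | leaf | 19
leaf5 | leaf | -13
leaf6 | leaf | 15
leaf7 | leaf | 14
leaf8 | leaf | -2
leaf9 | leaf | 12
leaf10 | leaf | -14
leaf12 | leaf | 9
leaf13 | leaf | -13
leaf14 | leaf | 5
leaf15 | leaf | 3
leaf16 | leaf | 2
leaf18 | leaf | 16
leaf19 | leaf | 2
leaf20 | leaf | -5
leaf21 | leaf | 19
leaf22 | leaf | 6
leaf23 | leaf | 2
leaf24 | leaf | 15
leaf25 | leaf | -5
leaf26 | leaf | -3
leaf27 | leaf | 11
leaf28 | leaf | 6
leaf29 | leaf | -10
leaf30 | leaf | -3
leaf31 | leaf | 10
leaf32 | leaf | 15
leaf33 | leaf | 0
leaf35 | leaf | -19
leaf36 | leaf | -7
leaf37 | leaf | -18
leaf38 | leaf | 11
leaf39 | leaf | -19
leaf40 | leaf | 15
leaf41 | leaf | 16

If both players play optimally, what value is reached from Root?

11

M (Zane): max(-9, 13) = 13
N (Zane): max(-9, 19, -13) = 19
D (Lin): min(13, 19) = 13
P (Zane): max(15, 14) = 15
Q (Zane): max(-2, 12, -14) = 12
R (Zane): max(9, -13) = 9
E (Lin): min(15, 12, 17, 9) = 9
A (Zane): max(13, 9) = 13
S (Zane): max(5, 3, 2) = 5
F (Lin): min(5, 17) = 5
T (Zane): max(16, 2) = 16
U (Zane): max(-5, 19) = 19
G (Lin): min(16, 19) = 16
V (Zane): max(6, 2, 15) = 15
W (Zane): max(-5, -3) = -3
H (Lin): min(15, -3) = -3
B (Zane): max(5, 16, -3) = 16
X (Zane): max(11, 6, -10) = 11
Y (Zane): max(-3, 10, 15, 0) = 15
J (Lin): min(11, 15) = 11
Z (Zane): max(-19, -7) = -7
K (Lin): min(-14, -7) = -14
AA (Zane): max(-18, 11, -19) = 11
AB (Zane): max(15, 16) = 16
L (Lin): min(11, 16, -6, 15) = -6
C (Zane): max(11, -14, -6) = 11
Root (Lin): min(13, 16, 11) = 11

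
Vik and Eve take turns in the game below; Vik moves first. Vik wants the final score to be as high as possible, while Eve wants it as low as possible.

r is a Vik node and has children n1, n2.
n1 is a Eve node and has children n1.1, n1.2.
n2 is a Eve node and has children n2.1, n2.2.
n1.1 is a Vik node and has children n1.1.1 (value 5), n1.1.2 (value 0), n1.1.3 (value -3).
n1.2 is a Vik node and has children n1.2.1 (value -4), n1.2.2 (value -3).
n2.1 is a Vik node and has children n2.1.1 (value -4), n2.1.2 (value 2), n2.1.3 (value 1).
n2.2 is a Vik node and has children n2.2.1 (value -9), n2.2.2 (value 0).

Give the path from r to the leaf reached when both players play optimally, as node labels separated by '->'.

n1.1 (Vik): max(5, 0, -3) = 5
n1.2 (Vik): max(-4, -3) = -3
n1 (Eve): min(5, -3) = -3
n2.1 (Vik): max(-4, 2, 1) = 2
n2.2 (Vik): max(-9, 0) = 0
n2 (Eve): min(2, 0) = 0
r (Vik): max(-3, 0) = 0
At r, Vik picks n2 (highest: 0).
At n2, Eve picks n2.2 (lowest: 0).
At n2.2, Vik picks n2.2.2 (highest: 0).
Terminal value 0.

r -> n2 -> n2.2 -> n2.2.2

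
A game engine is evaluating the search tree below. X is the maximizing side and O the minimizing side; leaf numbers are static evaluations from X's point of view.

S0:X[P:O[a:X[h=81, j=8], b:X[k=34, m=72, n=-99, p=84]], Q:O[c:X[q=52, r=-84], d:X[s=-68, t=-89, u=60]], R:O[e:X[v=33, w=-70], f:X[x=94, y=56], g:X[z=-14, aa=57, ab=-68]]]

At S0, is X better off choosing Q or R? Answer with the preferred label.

c (X): max(52, -84) = 52
d (X): max(-68, -89, 60) = 60
Q (O): min(52, 60) = 52
e (X): max(33, -70) = 33
f (X): max(94, 56) = 94
g (X): max(-14, 57, -68) = 57
R (O): min(33, 94, 57) = 33
X prefers the higher value; Q=52, R=33. Q is better since 52 > 33.

Q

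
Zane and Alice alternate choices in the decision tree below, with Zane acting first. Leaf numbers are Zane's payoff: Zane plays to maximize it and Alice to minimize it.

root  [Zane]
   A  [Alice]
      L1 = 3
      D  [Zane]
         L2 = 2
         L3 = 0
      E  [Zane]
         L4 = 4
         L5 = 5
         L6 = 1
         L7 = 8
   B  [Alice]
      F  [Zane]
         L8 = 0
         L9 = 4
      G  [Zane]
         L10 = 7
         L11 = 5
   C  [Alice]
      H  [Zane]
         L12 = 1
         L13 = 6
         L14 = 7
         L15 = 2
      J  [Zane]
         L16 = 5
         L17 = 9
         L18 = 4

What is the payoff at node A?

2

D (Zane): max(2, 0) = 2
E (Zane): max(4, 5, 1, 8) = 8
A (Alice): min(3, 2, 8) = 2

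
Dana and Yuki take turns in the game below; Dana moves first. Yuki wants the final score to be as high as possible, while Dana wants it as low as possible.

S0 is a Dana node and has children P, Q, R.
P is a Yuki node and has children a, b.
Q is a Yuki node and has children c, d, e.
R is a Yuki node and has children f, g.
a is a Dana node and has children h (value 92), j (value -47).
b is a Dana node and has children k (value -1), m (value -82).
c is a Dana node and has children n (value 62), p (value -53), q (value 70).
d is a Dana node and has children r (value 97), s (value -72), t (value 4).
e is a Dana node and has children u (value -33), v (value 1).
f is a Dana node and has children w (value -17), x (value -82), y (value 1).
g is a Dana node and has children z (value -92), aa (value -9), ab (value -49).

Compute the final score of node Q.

c (Dana): min(62, -53, 70) = -53
d (Dana): min(97, -72, 4) = -72
e (Dana): min(-33, 1) = -33
Q (Yuki): max(-53, -72, -33) = -33

-33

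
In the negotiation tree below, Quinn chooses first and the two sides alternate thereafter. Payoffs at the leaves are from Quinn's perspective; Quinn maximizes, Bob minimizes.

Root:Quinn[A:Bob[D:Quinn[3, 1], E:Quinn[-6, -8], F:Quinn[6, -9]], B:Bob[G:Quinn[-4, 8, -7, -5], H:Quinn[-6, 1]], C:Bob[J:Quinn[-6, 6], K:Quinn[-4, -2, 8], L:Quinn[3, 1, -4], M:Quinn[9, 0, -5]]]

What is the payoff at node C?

J (Quinn): max(-6, 6) = 6
K (Quinn): max(-4, -2, 8) = 8
L (Quinn): max(3, 1, -4) = 3
M (Quinn): max(9, 0, -5) = 9
C (Bob): min(6, 8, 3, 9) = 3

3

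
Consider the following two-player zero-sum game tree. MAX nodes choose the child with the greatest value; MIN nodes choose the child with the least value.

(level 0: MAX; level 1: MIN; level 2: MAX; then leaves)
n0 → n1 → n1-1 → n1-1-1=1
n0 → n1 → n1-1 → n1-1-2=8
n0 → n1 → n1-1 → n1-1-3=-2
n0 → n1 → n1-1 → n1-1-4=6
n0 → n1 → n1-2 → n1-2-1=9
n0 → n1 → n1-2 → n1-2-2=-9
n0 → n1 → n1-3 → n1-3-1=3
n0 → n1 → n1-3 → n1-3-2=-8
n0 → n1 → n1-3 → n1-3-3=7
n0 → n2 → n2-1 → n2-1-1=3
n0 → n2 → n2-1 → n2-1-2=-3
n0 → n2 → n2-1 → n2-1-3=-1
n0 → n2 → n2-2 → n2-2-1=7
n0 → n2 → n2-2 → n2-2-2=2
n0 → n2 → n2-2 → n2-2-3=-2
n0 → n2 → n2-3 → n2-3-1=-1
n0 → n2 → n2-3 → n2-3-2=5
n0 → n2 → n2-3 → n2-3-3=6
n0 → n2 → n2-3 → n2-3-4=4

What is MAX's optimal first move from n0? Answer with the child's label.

n1-1 (MAX): max(1, 8, -2, 6) = 8
n1-2 (MAX): max(9, -9) = 9
n1-3 (MAX): max(3, -8, 7) = 7
n1 (MIN): min(8, 9, 7) = 7
n2-1 (MAX): max(3, -3, -1) = 3
n2-2 (MAX): max(7, 2, -2) = 7
n2-3 (MAX): max(-1, 5, 6, 4) = 6
n2 (MIN): min(3, 7, 6) = 3
n0 (MAX): max(7, 3) = 7
MAX at n0 wants the highest of {n1=7, n2=3}, so chooses n1.

n1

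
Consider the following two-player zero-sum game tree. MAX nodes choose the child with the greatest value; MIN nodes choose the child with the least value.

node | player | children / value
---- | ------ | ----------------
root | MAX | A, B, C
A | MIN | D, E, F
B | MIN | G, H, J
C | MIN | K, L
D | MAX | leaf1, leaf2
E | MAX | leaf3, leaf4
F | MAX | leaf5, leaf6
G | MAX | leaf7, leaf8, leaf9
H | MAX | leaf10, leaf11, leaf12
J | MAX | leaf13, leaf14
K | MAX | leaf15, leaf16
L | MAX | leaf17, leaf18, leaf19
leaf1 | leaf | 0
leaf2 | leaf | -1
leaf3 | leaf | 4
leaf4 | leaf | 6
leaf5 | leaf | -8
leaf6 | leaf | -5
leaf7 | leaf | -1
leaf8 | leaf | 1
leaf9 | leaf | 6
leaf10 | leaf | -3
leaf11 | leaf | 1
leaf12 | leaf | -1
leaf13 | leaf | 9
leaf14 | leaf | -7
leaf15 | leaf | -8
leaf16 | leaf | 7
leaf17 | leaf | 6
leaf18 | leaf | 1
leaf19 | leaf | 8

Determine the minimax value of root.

7

D (MAX): max(0, -1) = 0
E (MAX): max(4, 6) = 6
F (MAX): max(-8, -5) = -5
A (MIN): min(0, 6, -5) = -5
G (MAX): max(-1, 1, 6) = 6
H (MAX): max(-3, 1, -1) = 1
J (MAX): max(9, -7) = 9
B (MIN): min(6, 1, 9) = 1
K (MAX): max(-8, 7) = 7
L (MAX): max(6, 1, 8) = 8
C (MIN): min(7, 8) = 7
root (MAX): max(-5, 1, 7) = 7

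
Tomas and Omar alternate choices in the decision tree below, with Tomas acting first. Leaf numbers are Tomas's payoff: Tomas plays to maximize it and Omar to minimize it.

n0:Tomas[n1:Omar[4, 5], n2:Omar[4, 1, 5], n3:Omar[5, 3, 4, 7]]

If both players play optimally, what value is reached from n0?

n1 (Omar): min(4, 5) = 4
n2 (Omar): min(4, 1, 5) = 1
n3 (Omar): min(5, 3, 4, 7) = 3
n0 (Tomas): max(4, 1, 3) = 4

4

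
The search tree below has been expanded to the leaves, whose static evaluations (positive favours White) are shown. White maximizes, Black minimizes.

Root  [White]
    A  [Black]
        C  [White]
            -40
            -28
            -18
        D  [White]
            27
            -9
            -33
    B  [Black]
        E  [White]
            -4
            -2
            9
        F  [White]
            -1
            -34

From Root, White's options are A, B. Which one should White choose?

C (White): max(-40, -28, -18) = -18
D (White): max(27, -9, -33) = 27
A (Black): min(-18, 27) = -18
E (White): max(-4, -2, 9) = 9
F (White): max(-1, -34) = -1
B (Black): min(9, -1) = -1
Root (White): max(-18, -1) = -1
White at Root wants the highest of {A=-18, B=-1}, so chooses B.

B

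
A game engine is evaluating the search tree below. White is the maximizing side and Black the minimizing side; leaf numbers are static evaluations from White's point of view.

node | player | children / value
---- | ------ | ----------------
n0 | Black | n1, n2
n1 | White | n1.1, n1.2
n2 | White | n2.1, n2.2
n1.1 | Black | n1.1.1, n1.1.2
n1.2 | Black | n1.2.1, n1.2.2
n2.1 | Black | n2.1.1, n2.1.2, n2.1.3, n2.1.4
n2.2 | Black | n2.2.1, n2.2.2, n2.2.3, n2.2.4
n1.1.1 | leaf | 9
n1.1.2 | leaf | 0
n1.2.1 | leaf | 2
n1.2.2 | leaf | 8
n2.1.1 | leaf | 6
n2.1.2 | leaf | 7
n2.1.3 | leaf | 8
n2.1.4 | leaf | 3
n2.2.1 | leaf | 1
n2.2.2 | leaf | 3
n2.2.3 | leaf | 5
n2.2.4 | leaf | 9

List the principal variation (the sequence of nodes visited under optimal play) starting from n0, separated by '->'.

n1.1 (Black): min(9, 0) = 0
n1.2 (Black): min(2, 8) = 2
n1 (White): max(0, 2) = 2
n2.1 (Black): min(6, 7, 8, 3) = 3
n2.2 (Black): min(1, 3, 5, 9) = 1
n2 (White): max(3, 1) = 3
n0 (Black): min(2, 3) = 2
At n0, Black picks n1 (lowest: 2).
At n1, White picks n1.2 (highest: 2).
At n1.2, Black picks n1.2.1 (lowest: 2).
Terminal value 2.

n0 -> n1 -> n1.2 -> n1.2.1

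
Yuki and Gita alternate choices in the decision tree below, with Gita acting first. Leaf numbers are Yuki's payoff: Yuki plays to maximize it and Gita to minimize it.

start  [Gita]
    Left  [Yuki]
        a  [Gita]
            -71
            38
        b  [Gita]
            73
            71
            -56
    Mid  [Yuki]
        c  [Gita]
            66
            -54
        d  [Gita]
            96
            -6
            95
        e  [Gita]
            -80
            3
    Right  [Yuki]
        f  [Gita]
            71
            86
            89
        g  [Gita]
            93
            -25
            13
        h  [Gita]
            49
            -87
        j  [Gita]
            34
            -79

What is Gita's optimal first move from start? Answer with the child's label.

Left

a (Gita): min(-71, 38) = -71
b (Gita): min(73, 71, -56) = -56
Left (Yuki): max(-71, -56) = -56
c (Gita): min(66, -54) = -54
d (Gita): min(96, -6, 95) = -6
e (Gita): min(-80, 3) = -80
Mid (Yuki): max(-54, -6, -80) = -6
f (Gita): min(71, 86, 89) = 71
g (Gita): min(93, -25, 13) = -25
h (Gita): min(49, -87) = -87
j (Gita): min(34, -79) = -79
Right (Yuki): max(71, -25, -87, -79) = 71
start (Gita): min(-56, -6, 71) = -56
Gita at start wants the lowest of {Left=-56, Mid=-6, Right=71}, so chooses Left.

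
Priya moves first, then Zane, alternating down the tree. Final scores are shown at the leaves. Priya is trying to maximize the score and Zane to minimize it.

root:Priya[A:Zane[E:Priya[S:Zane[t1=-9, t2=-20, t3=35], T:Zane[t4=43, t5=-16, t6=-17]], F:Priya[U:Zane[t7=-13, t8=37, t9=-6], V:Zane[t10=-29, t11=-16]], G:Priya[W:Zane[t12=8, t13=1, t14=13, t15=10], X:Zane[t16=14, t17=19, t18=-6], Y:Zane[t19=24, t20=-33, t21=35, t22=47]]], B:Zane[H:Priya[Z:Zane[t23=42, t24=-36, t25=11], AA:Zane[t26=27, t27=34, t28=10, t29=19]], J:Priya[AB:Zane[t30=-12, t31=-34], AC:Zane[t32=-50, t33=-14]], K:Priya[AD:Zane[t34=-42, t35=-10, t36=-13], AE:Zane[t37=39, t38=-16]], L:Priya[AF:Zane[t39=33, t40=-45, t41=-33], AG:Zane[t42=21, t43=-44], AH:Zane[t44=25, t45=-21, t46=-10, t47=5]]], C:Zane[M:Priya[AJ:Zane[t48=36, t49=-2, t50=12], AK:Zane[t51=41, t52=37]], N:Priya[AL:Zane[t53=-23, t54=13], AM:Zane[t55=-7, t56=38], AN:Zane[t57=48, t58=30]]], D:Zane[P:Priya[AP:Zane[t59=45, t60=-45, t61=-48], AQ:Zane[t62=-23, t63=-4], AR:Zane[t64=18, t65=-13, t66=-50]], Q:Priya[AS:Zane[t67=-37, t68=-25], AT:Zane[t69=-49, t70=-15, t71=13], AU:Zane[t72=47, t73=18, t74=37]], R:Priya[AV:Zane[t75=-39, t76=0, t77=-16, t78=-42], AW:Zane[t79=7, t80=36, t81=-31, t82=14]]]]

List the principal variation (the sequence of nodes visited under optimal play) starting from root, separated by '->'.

S (Zane): min(-9, -20, 35) = -20
T (Zane): min(43, -16, -17) = -17
E (Priya): max(-20, -17) = -17
U (Zane): min(-13, 37, -6) = -13
V (Zane): min(-29, -16) = -29
F (Priya): max(-13, -29) = -13
W (Zane): min(8, 1, 13, 10) = 1
X (Zane): min(14, 19, -6) = -6
Y (Zane): min(24, -33, 35, 47) = -33
G (Priya): max(1, -6, -33) = 1
A (Zane): min(-17, -13, 1) = -17
Z (Zane): min(42, -36, 11) = -36
AA (Zane): min(27, 34, 10, 19) = 10
H (Priya): max(-36, 10) = 10
AB (Zane): min(-12, -34) = -34
AC (Zane): min(-50, -14) = -50
J (Priya): max(-34, -50) = -34
AD (Zane): min(-42, -10, -13) = -42
AE (Zane): min(39, -16) = -16
K (Priya): max(-42, -16) = -16
AF (Zane): min(33, -45, -33) = -45
AG (Zane): min(21, -44) = -44
AH (Zane): min(25, -21, -10, 5) = -21
L (Priya): max(-45, -44, -21) = -21
B (Zane): min(10, -34, -16, -21) = -34
AJ (Zane): min(36, -2, 12) = -2
AK (Zane): min(41, 37) = 37
M (Priya): max(-2, 37) = 37
AL (Zane): min(-23, 13) = -23
AM (Zane): min(-7, 38) = -7
AN (Zane): min(48, 30) = 30
N (Priya): max(-23, -7, 30) = 30
C (Zane): min(37, 30) = 30
AP (Zane): min(45, -45, -48) = -48
AQ (Zane): min(-23, -4) = -23
AR (Zane): min(18, -13, -50) = -50
P (Priya): max(-48, -23, -50) = -23
AS (Zane): min(-37, -25) = -37
AT (Zane): min(-49, -15, 13) = -49
AU (Zane): min(47, 18, 37) = 18
Q (Priya): max(-37, -49, 18) = 18
AV (Zane): min(-39, 0, -16, -42) = -42
AW (Zane): min(7, 36, -31, 14) = -31
R (Priya): max(-42, -31) = -31
D (Zane): min(-23, 18, -31) = -31
root (Priya): max(-17, -34, 30, -31) = 30
At root, Priya picks C (highest: 30).
At C, Zane picks N (lowest: 30).
At N, Priya picks AN (highest: 30).
At AN, Zane picks t58 (lowest: 30).
Terminal value 30.

root -> C -> N -> AN -> t58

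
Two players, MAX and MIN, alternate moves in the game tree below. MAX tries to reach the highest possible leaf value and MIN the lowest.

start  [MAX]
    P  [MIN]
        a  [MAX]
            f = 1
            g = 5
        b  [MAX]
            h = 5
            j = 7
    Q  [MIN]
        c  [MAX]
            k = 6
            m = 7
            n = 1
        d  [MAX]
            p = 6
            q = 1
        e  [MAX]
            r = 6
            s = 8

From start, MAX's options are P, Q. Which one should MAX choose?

Q

a (MAX): max(1, 5) = 5
b (MAX): max(5, 7) = 7
P (MIN): min(5, 7) = 5
c (MAX): max(6, 7, 1) = 7
d (MAX): max(6, 1) = 6
e (MAX): max(6, 8) = 8
Q (MIN): min(7, 6, 8) = 6
start (MAX): max(5, 6) = 6
MAX at start wants the highest of {P=5, Q=6}, so chooses Q.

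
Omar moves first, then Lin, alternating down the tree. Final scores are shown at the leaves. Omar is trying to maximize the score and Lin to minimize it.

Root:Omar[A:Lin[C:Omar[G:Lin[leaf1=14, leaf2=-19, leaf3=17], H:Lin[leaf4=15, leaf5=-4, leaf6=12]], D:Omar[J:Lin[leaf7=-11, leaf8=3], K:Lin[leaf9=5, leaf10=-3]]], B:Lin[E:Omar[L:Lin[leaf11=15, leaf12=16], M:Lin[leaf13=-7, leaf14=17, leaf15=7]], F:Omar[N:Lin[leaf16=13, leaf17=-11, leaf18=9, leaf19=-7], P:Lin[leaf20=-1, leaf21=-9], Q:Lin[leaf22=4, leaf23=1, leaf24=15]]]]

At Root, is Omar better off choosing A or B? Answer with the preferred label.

B

G (Lin): min(14, -19, 17) = -19
H (Lin): min(15, -4, 12) = -4
C (Omar): max(-19, -4) = -4
J (Lin): min(-11, 3) = -11
K (Lin): min(5, -3) = -3
D (Omar): max(-11, -3) = -3
A (Lin): min(-4, -3) = -4
L (Lin): min(15, 16) = 15
M (Lin): min(-7, 17, 7) = -7
E (Omar): max(15, -7) = 15
N (Lin): min(13, -11, 9, -7) = -11
P (Lin): min(-1, -9) = -9
Q (Lin): min(4, 1, 15) = 1
F (Omar): max(-11, -9, 1) = 1
B (Lin): min(15, 1) = 1
Omar prefers the higher value; A=-4, B=1. B is better since 1 > -4.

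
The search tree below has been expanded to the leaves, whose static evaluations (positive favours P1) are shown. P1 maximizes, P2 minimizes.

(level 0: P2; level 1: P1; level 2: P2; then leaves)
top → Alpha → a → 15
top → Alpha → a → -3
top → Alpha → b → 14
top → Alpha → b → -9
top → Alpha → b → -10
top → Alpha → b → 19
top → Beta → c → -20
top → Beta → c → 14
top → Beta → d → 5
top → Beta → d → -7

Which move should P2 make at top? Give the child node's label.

Beta

a (P2): min(15, -3) = -3
b (P2): min(14, -9, -10, 19) = -10
Alpha (P1): max(-3, -10) = -3
c (P2): min(-20, 14) = -20
d (P2): min(5, -7) = -7
Beta (P1): max(-20, -7) = -7
top (P2): min(-3, -7) = -7
P2 at top wants the lowest of {Alpha=-3, Beta=-7}, so chooses Beta.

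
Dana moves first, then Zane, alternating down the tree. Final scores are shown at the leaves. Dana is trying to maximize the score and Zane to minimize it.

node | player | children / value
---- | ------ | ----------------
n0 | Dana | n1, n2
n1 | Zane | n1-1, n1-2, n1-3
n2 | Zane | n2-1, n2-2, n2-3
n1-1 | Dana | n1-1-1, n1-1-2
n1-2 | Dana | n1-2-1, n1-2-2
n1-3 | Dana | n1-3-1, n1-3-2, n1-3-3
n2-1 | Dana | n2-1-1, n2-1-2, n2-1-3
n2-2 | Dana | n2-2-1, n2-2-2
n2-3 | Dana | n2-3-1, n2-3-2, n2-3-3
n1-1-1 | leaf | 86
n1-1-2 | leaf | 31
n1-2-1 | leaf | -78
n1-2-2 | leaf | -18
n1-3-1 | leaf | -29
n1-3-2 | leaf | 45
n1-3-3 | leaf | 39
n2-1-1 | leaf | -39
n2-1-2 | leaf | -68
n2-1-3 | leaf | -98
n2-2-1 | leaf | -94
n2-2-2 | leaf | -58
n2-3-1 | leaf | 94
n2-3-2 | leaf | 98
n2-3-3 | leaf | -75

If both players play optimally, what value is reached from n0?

-18

n1-1 (Dana): max(86, 31) = 86
n1-2 (Dana): max(-78, -18) = -18
n1-3 (Dana): max(-29, 45, 39) = 45
n1 (Zane): min(86, -18, 45) = -18
n2-1 (Dana): max(-39, -68, -98) = -39
n2-2 (Dana): max(-94, -58) = -58
n2-3 (Dana): max(94, 98, -75) = 98
n2 (Zane): min(-39, -58, 98) = -58
n0 (Dana): max(-18, -58) = -18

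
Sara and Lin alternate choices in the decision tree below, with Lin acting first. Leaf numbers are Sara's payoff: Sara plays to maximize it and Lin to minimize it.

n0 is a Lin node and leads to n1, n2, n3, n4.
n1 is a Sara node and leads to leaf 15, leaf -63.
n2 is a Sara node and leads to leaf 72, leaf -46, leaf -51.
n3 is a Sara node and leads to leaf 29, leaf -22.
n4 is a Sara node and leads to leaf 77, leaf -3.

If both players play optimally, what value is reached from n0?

n1 (Sara): max(15, -63) = 15
n2 (Sara): max(72, -46, -51) = 72
n3 (Sara): max(29, -22) = 29
n4 (Sara): max(77, -3) = 77
n0 (Lin): min(15, 72, 29, 77) = 15

15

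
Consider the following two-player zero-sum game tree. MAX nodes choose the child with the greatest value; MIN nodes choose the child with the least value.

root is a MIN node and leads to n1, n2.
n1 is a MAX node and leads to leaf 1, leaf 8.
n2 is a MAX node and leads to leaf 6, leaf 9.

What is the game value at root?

n1 (MAX): max(1, 8) = 8
n2 (MAX): max(6, 9) = 9
root (MIN): min(8, 9) = 8

8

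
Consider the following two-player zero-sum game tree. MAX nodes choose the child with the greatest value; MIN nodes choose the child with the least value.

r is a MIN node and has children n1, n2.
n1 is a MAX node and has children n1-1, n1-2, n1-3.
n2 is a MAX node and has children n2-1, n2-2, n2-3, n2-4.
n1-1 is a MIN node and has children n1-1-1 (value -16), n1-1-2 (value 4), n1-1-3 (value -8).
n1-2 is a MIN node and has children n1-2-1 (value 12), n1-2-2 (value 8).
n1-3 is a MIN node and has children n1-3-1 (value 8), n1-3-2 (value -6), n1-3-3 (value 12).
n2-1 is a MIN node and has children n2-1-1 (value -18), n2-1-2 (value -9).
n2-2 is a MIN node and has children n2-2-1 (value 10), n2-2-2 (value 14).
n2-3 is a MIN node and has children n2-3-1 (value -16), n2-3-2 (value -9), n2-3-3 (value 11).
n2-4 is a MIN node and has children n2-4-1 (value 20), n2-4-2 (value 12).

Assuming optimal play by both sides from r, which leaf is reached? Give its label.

n1-1 (MIN): min(-16, 4, -8) = -16
n1-2 (MIN): min(12, 8) = 8
n1-3 (MIN): min(8, -6, 12) = -6
n1 (MAX): max(-16, 8, -6) = 8
n2-1 (MIN): min(-18, -9) = -18
n2-2 (MIN): min(10, 14) = 10
n2-3 (MIN): min(-16, -9, 11) = -16
n2-4 (MIN): min(20, 12) = 12
n2 (MAX): max(-18, 10, -16, 12) = 12
r (MIN): min(8, 12) = 8
At r, MIN picks n1 (lowest: 8).
At n1, MAX picks n1-2 (highest: 8).
At n1-2, MIN picks n1-2-2 (lowest: 8).
Terminal value 8.

n1-2-2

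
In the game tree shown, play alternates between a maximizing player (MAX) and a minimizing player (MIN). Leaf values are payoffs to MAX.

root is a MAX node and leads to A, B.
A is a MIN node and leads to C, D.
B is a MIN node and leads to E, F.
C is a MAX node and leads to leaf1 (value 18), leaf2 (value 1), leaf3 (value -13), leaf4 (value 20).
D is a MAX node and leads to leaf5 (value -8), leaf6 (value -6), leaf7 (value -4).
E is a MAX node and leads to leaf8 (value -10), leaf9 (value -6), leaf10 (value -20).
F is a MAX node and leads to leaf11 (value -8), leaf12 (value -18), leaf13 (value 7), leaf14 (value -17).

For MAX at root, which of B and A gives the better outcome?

A

E (MAX): max(-10, -6, -20) = -6
F (MAX): max(-8, -18, 7, -17) = 7
B (MIN): min(-6, 7) = -6
C (MAX): max(18, 1, -13, 20) = 20
D (MAX): max(-8, -6, -4) = -4
A (MIN): min(20, -4) = -4
MAX prefers the higher value; B=-6, A=-4. A is better since -4 > -6.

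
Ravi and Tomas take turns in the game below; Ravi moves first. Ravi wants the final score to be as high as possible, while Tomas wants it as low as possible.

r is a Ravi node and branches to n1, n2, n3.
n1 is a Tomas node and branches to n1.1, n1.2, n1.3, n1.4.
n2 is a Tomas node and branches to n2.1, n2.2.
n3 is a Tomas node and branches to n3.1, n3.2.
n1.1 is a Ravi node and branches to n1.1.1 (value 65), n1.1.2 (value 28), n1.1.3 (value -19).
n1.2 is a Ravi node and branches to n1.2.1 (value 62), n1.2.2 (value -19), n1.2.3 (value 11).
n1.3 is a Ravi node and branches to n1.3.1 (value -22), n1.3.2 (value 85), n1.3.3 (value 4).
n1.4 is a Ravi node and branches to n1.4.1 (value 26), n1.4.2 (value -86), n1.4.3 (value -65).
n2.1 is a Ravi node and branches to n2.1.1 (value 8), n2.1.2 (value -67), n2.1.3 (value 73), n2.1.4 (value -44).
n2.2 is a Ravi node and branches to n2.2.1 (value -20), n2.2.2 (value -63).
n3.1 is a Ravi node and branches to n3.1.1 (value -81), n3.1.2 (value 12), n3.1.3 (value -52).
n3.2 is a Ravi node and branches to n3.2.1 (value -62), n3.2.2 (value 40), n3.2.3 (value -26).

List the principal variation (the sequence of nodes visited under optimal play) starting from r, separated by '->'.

r -> n1 -> n1.4 -> n1.4.1

n1.1 (Ravi): max(65, 28, -19) = 65
n1.2 (Ravi): max(62, -19, 11) = 62
n1.3 (Ravi): max(-22, 85, 4) = 85
n1.4 (Ravi): max(26, -86, -65) = 26
n1 (Tomas): min(65, 62, 85, 26) = 26
n2.1 (Ravi): max(8, -67, 73, -44) = 73
n2.2 (Ravi): max(-20, -63) = -20
n2 (Tomas): min(73, -20) = -20
n3.1 (Ravi): max(-81, 12, -52) = 12
n3.2 (Ravi): max(-62, 40, -26) = 40
n3 (Tomas): min(12, 40) = 12
r (Ravi): max(26, -20, 12) = 26
At r, Ravi picks n1 (highest: 26).
At n1, Tomas picks n1.4 (lowest: 26).
At n1.4, Ravi picks n1.4.1 (highest: 26).
Terminal value 26.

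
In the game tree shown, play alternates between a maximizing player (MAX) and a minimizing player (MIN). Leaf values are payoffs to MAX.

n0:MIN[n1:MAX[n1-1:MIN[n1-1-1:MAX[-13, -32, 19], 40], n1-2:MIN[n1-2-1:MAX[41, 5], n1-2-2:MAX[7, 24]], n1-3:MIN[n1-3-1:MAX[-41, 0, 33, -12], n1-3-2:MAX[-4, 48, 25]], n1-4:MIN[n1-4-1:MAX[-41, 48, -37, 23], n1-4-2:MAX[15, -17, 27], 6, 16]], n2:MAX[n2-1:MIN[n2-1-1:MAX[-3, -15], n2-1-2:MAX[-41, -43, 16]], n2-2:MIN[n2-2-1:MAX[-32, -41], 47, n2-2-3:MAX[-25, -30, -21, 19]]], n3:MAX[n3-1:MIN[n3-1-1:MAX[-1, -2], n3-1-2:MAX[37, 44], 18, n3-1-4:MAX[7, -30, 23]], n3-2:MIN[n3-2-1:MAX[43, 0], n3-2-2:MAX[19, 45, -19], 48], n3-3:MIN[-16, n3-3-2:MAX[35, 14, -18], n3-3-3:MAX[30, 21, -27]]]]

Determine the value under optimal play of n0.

-3

n1-1-1 (MAX): max(-13, -32, 19) = 19
n1-1 (MIN): min(19, 40) = 19
n1-2-1 (MAX): max(41, 5) = 41
n1-2-2 (MAX): max(7, 24) = 24
n1-2 (MIN): min(41, 24) = 24
n1-3-1 (MAX): max(-41, 0, 33, -12) = 33
n1-3-2 (MAX): max(-4, 48, 25) = 48
n1-3 (MIN): min(33, 48) = 33
n1-4-1 (MAX): max(-41, 48, -37, 23) = 48
n1-4-2 (MAX): max(15, -17, 27) = 27
n1-4 (MIN): min(48, 27, 6, 16) = 6
n1 (MAX): max(19, 24, 33, 6) = 33
n2-1-1 (MAX): max(-3, -15) = -3
n2-1-2 (MAX): max(-41, -43, 16) = 16
n2-1 (MIN): min(-3, 16) = -3
n2-2-1 (MAX): max(-32, -41) = -32
n2-2-3 (MAX): max(-25, -30, -21, 19) = 19
n2-2 (MIN): min(-32, 47, 19) = -32
n2 (MAX): max(-3, -32) = -3
n3-1-1 (MAX): max(-1, -2) = -1
n3-1-2 (MAX): max(37, 44) = 44
n3-1-4 (MAX): max(7, -30, 23) = 23
n3-1 (MIN): min(-1, 44, 18, 23) = -1
n3-2-1 (MAX): max(43, 0) = 43
n3-2-2 (MAX): max(19, 45, -19) = 45
n3-2 (MIN): min(43, 45, 48) = 43
n3-3-2 (MAX): max(35, 14, -18) = 35
n3-3-3 (MAX): max(30, 21, -27) = 30
n3-3 (MIN): min(-16, 35, 30) = -16
n3 (MAX): max(-1, 43, -16) = 43
n0 (MIN): min(33, -3, 43) = -3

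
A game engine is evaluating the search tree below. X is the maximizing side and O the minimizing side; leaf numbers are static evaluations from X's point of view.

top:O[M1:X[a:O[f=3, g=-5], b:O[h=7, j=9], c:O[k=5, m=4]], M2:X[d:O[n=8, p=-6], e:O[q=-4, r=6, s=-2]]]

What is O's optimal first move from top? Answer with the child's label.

a (O): min(3, -5) = -5
b (O): min(7, 9) = 7
c (O): min(5, 4) = 4
M1 (X): max(-5, 7, 4) = 7
d (O): min(8, -6) = -6
e (O): min(-4, 6, -2) = -4
M2 (X): max(-6, -4) = -4
top (O): min(7, -4) = -4
O at top wants the lowest of {M1=7, M2=-4}, so chooses M2.

M2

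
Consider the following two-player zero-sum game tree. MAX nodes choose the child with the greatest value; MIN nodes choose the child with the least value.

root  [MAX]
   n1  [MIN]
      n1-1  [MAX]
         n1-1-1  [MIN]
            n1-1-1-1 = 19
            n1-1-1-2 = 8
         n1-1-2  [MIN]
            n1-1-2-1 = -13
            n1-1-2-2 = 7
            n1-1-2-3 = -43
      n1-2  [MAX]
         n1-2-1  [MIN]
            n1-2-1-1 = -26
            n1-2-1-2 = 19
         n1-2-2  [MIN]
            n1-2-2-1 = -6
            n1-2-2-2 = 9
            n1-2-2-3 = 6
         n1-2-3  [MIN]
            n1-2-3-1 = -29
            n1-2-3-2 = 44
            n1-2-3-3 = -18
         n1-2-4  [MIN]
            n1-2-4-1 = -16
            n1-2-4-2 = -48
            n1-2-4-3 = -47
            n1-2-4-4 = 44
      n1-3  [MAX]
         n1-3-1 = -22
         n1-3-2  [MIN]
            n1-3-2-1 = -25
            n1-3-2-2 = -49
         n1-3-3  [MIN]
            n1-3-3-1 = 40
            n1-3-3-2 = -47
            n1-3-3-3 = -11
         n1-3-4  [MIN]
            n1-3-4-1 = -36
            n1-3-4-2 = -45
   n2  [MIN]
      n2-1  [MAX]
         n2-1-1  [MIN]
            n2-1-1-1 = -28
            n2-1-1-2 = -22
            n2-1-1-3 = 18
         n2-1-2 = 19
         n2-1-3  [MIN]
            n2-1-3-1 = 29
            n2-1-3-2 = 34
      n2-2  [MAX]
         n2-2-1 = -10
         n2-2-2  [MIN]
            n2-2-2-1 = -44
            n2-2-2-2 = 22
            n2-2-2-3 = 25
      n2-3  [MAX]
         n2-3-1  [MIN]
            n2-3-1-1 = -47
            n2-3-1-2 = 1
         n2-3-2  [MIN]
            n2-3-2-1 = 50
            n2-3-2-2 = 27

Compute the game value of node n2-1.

n2-1-1 (MIN): min(-28, -22, 18) = -28
n2-1-3 (MIN): min(29, 34) = 29
n2-1 (MAX): max(-28, 19, 29) = 29

29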